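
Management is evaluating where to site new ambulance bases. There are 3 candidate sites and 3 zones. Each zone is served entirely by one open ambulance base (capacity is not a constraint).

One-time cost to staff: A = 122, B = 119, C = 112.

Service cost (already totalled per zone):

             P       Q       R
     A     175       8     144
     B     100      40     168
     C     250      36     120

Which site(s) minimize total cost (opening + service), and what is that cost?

Open B only; minimum total cost 427.

For any fixed open set, each zone goes to its cheapest open site; total = fixed + service.
{B}: P→B 100, Q→B 40, R→B 168. Service 308; fixed 119; total 427.
{A}: service 327 + fixed 122 = 449
{B, C}: service 256 + fixed 231 = 487
{A, B, C}: P→B 100, Q→A 8, R→C 120. Service 228; fixed 353; total 581.
No other subset beats 427.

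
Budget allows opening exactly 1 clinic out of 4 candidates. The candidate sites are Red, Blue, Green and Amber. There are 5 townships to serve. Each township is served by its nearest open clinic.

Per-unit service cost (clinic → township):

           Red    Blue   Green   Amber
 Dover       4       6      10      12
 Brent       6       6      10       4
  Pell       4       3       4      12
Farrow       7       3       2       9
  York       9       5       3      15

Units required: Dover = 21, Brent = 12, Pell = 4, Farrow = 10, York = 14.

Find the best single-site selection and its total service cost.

With exactly 1 open, each township uses its cheapest among the chosen.
{Blue}: Dover→Blue 6·21=126, Brent→Blue 6·12=72, Pell→Blue 3·4=12, Farrow→Blue 3·10=30, York→Blue 5·14=70. Service cost 310.
{Red}: service cost 368
{Green}: service cost 408
Among all 4 size-1 choices, {Blue} is lowest.

Choose Blue only; total service cost 310.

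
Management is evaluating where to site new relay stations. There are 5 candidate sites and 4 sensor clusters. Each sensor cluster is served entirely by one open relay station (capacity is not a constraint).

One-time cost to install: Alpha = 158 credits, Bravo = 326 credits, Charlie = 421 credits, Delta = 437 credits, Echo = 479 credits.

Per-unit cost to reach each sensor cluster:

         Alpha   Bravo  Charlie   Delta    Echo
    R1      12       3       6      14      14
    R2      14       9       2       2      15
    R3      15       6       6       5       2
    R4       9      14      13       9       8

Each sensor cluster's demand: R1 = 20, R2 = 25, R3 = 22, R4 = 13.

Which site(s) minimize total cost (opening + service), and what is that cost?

Open Charlie only; minimum total cost 892.

For any fixed open set, each sensor cluster goes to its cheapest open site; total = fixed + service.
{Charlie}: R1→Charlie 6·20=120, R2→Charlie 2·25=50, R3→Charlie 6·22=132, R4→Charlie 13·13=169. Service 471; fixed 421; total 892.
{Bravo}: R1→Bravo 3·20=60, R2→Bravo 9·25=225, R3→Bravo 6·22=132, R4→Bravo 14·13=182. Service 599; fixed 326; total 925.
{Delta}: R1→Delta 14·20=280, R2→Delta 2·25=50, R3→Delta 5·22=110, R4→Delta 9·13=117. Service 557; fixed 437; total 994.
{Alpha, Bravo, Charlie, Delta, Echo}: R1→Bravo 3·20=60, R2→Charlie 2·25=50, R3→Echo 2·22=44, R4→Echo 8·13=104. Service 258; fixed 1821; total 2079.
No other subset beats 892.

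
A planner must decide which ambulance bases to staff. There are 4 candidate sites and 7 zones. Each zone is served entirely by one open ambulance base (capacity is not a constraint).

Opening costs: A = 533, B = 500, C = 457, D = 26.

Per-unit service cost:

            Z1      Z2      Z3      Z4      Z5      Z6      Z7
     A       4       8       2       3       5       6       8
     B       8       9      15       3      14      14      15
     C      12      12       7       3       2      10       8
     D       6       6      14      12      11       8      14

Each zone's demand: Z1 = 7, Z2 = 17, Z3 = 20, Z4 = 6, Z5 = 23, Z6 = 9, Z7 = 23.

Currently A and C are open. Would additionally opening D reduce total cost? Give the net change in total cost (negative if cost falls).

Current service cost with {A, C}: 506.
Adding D: each zone re-picks its cheapest; new service cost 472, saving 34.
Extra fixed cost: 26. Net change = 26 − 34 = -8.
(Totals: 1496 → 1488.)

Yes — net change −8 (cost falls by 8).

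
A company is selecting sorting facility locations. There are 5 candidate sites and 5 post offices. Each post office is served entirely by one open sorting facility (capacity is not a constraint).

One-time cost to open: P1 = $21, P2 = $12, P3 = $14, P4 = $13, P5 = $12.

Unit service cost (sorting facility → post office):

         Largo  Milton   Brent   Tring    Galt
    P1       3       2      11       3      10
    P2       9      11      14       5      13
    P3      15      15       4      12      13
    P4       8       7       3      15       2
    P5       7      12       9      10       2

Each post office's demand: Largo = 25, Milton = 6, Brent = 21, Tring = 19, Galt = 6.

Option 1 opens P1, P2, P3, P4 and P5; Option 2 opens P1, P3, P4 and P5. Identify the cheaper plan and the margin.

Option 1: {P1, P2, P3, P4, P5}: Largo→P1 3·25=75, Milton→P1 2·6=12, Brent→P4 3·21=63, Tring→P1 3·19=57, Galt→P4 2·6=12. Service 219; fixed 72; total 291.
Option 2: {P1, P3, P4, P5}: Largo→P1 3·25=75, Milton→P1 2·6=12, Brent→P4 3·21=63, Tring→P1 3·19=57, Galt→P4 2·6=12. Service 219; fixed 60; total 279.
Difference: |291 − 279| = 12.

Option 2 is cheaper by 12.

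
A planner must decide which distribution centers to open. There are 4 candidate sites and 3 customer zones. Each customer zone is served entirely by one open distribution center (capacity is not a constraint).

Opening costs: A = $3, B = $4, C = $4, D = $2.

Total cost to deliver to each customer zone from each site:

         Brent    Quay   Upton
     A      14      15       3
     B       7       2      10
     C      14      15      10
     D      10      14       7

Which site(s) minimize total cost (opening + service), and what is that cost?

Open A and B; minimum total cost 19.

For any fixed open set, each customer zone goes to its cheapest open site; total = fixed + service.
{A, B}: Brent→B 7, Quay→B 2, Upton→A 3. Service 12; fixed 7; total 19.
{A, B, D}: service 12 + fixed 9 = 21
{B, D}: service 16 + fixed 6 = 22
{A, B, C, D}: Brent→B 7, Quay→B 2, Upton→A 3. Service 12; fixed 13; total 25.
No other subset beats 19.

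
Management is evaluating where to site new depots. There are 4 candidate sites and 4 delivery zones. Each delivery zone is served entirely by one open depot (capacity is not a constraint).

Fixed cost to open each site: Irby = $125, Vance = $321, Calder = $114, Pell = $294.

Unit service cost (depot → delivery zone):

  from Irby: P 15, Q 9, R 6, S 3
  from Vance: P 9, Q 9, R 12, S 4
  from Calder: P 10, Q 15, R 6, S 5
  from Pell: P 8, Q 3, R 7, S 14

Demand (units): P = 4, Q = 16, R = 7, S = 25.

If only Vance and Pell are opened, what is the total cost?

Total cost: 844

Each delivery zone is assigned to its cheapest site among the open ones.
{Vance, Pell}: P→Pell 8·4=32, Q→Pell 3·16=48, R→Pell 7·7=49, S→Vance 4·25=100. Service 229; fixed 615; total 844.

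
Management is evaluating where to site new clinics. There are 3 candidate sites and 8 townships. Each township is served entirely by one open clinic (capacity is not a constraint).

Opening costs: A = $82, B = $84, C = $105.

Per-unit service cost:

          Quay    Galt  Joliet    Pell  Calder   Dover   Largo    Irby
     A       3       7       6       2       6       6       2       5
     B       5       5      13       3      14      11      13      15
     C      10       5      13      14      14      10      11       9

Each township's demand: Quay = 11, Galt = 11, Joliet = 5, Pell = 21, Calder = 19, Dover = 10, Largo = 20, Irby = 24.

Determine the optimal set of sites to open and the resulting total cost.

For any fixed open set, each township goes to its cheapest open site; total = fixed + service.
{A}: Quay→A 3·11=33, Galt→A 7·11=77, Joliet→A 6·5=30, Pell→A 2·21=42, Calder→A 6·19=114, Dover→A 6·10=60, Largo→A 2·20=40, Irby→A 5·24=120. Service 516; fixed 82; total 598.
{A, B}: Quay→A 3·11=33, Galt→B 5·11=55, Joliet→A 6·5=30, Pell→A 2·21=42, Calder→A 6·19=114, Dover→A 6·10=60, Largo→A 2·20=40, Irby→A 5·24=120. Service 494; fixed 166; total 660.
{A, C}: Quay→A 3·11=33, Galt→C 5·11=55, Joliet→A 6·5=30, Pell→A 2·21=42, Calder→A 6·19=114, Dover→A 6·10=60, Largo→A 2·20=40, Irby→A 5·24=120. Service 494; fixed 187; total 681.
{A, B, C}: Quay→A 3·11=33, Galt→B 5·11=55, Joliet→A 6·5=30, Pell→A 2·21=42, Calder→A 6·19=114, Dover→A 6·10=60, Largo→A 2·20=40, Irby→A 5·24=120. Service 494; fixed 271; total 765.
No other subset beats 598.

Open A only; minimum total cost 598.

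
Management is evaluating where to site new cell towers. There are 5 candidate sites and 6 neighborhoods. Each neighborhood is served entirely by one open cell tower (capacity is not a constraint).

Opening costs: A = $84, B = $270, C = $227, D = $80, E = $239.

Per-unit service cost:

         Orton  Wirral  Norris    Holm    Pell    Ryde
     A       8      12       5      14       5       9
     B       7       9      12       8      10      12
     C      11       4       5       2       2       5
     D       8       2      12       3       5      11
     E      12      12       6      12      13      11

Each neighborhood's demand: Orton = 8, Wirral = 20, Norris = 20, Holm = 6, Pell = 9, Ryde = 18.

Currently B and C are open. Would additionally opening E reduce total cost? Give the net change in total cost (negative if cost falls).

Current service cost with {B, C}: 356.
Adding E: each neighborhood re-picks its cheapest; new service cost 356, saving 0.
Extra fixed cost: 239. Net change = 239 − 0 = 239.
(Totals: 853 → 1092.)

No — net change +239 (cost rises by 239).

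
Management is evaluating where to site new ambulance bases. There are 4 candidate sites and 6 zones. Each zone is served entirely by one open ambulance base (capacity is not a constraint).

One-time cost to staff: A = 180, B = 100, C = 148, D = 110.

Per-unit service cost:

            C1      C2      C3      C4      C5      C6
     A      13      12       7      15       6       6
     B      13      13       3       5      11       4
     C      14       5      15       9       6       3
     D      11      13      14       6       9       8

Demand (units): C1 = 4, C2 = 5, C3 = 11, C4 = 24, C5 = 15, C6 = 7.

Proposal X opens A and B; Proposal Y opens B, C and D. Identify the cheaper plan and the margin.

Proposal X is cheaper by 28.

Proposal X: {A, B}: C1→A 13·4=52, C2→A 12·5=60, C3→B 3·11=33, C4→B 5·24=120, C5→A 6·15=90, C6→B 4·7=28. Service 383; fixed 280; total 663.
Proposal Y: {B, C, D}: C1→D 11·4=44, C2→C 5·5=25, C3→B 3·11=33, C4→B 5·24=120, C5→C 6·15=90, C6→C 3·7=21. Service 333; fixed 358; total 691.
Difference: |663 − 691| = 28.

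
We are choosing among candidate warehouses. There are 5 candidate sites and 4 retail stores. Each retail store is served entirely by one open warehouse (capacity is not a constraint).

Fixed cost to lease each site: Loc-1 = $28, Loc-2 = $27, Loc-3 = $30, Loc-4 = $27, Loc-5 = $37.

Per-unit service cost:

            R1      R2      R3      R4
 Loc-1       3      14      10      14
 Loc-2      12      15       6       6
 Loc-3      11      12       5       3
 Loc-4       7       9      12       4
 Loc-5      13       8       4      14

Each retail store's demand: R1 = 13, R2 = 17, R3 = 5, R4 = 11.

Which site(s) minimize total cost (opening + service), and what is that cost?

Open Loc-1, Loc-3 and Loc-5; minimum total cost 323.

For any fixed open set, each retail store goes to its cheapest open site; total = fixed + service.
{Loc-1, Loc-3, Loc-5}: R1→Loc-1 3·13=39, R2→Loc-5 8·17=136, R3→Loc-5 4·5=20, R4→Loc-3 3·11=33. Service 228; fixed 95; total 323.
{Loc-1, Loc-4, Loc-5}: service 239 + fixed 92 = 331
{Loc-1, Loc-3, Loc-4}: R1→Loc-1 3·13=39, R2→Loc-4 9·17=153, R3→Loc-3 5·5=25, R4→Loc-3 3·11=33. Service 250; fixed 85; total 335.
{Loc-1, Loc-2, Loc-3, Loc-4, Loc-5}: R1→Loc-1 3·13=39, R2→Loc-5 8·17=136, R3→Loc-5 4·5=20, R4→Loc-3 3·11=33. Service 228; fixed 149; total 377.
No other subset beats 323.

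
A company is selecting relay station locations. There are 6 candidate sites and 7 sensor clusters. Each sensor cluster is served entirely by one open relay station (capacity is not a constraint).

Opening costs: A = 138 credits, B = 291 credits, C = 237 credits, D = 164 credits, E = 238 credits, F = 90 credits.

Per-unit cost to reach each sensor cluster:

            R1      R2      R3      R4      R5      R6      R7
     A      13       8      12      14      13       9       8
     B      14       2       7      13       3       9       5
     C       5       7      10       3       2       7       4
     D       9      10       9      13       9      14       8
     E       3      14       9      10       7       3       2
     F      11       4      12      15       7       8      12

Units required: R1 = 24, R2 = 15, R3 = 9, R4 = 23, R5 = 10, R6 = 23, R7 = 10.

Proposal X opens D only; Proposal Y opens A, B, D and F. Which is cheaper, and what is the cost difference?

Proposal X is cheaper by 153.

Proposal X: {D}: R1→D 9·24=216, R2→D 10·15=150, R3→D 9·9=81, R4→D 13·23=299, R5→D 9·10=90, R6→D 14·23=322, R7→D 8·10=80. Service 1238; fixed 164; total 1402.
Proposal Y: {A, B, D, F}: R1→D 9·24=216, R2→B 2·15=30, R3→B 7·9=63, R4→B 13·23=299, R5→B 3·10=30, R6→F 8·23=184, R7→B 5·10=50. Service 872; fixed 683; total 1555.
Difference: |1402 − 1555| = 153.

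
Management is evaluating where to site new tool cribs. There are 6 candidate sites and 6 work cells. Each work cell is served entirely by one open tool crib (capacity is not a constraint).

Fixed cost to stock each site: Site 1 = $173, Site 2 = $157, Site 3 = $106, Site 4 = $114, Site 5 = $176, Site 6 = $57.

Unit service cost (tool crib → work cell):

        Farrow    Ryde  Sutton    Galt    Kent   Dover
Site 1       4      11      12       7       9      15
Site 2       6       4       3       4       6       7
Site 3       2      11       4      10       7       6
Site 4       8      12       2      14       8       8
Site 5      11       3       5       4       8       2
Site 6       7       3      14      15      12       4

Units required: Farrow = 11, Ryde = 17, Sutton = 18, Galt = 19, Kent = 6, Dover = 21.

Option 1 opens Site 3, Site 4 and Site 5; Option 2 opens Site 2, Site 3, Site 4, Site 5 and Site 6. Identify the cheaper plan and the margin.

Option 1 is cheaper by 208.

Option 1: {Site 3, Site 4, Site 5}: Farrow→Site 3 2·11=22, Ryde→Site 5 3·17=51, Sutton→Site 4 2·18=36, Galt→Site 5 4·19=76, Kent→Site 3 7·6=42, Dover→Site 5 2·21=42. Service 269; fixed 396; total 665.
Option 2: {Site 2, Site 3, Site 4, Site 5, Site 6}: Farrow→Site 3 2·11=22, Ryde→Site 5 3·17=51, Sutton→Site 4 2·18=36, Galt→Site 2 4·19=76, Kent→Site 2 6·6=36, Dover→Site 5 2·21=42. Service 263; fixed 610; total 873.
Difference: |665 − 873| = 208.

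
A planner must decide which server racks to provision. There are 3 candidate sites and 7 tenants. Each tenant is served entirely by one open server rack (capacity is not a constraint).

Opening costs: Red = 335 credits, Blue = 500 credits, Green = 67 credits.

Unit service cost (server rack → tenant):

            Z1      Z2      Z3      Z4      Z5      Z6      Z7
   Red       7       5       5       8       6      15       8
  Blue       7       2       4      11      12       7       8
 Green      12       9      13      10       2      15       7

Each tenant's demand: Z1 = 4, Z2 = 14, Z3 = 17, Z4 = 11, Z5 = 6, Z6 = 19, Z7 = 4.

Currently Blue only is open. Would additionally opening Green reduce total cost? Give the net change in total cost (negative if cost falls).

Yes — net change −8 (cost falls by 8).

Current service cost with {Blue}: 482.
Adding Green: each tenant re-picks its cheapest; new service cost 407, saving 75.
Extra fixed cost: 67. Net change = 67 − 75 = -8.
(Totals: 982 → 974.)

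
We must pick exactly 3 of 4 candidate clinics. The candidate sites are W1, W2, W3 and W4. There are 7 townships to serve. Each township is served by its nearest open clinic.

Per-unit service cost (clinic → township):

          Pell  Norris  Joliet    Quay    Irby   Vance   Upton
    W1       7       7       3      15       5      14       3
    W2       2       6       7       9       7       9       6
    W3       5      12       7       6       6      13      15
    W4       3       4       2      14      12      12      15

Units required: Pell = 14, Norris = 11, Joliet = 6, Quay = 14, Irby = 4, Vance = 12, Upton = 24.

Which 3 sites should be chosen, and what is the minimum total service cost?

Choose W1, W2 and W3; total service cost 396.

With exactly 3 open, each township uses its cheapest among the chosen.
{W1, W2, W3}: Pell→W2 2·14=28, Norris→W2 6·11=66, Joliet→W1 3·6=18, Quay→W3 6·14=84, Irby→W1 5·4=20, Vance→W2 9·12=108, Upton→W1 3·24=72. Service cost 396.
{W1, W2, W4}: service cost 410
{W1, W3, W4}: service cost 418
Among all 4 size-3 choices, {W1, W2, W3} is lowest.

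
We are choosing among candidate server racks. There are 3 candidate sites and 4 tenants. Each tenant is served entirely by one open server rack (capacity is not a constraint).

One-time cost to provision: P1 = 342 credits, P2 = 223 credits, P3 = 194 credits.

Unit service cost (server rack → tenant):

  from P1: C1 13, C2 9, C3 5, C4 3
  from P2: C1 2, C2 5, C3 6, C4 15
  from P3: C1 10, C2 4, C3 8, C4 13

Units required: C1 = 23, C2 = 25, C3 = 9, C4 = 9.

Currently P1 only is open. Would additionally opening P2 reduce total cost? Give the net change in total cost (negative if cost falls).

Current service cost with {P1}: 596.
Adding P2: each tenant re-picks its cheapest; new service cost 243, saving 353.
Extra fixed cost: 223. Net change = 223 − 353 = -130.
(Totals: 938 → 808.)

Yes — net change −130 (cost falls by 130).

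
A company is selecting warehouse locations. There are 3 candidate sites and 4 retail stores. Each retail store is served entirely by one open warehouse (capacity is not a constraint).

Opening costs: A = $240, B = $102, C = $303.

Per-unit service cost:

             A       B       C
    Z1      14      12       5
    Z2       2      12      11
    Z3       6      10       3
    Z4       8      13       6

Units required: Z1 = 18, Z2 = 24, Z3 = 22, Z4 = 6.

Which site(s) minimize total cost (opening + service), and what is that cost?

For any fixed open set, each retail store goes to its cheapest open site; total = fixed + service.
{A}: Z1→A 14·18=252, Z2→A 2·24=48, Z3→A 6·22=132, Z4→A 8·6=48. Service 480; fixed 240; total 720.
{C}: service 456 + fixed 303 = 759
{A, C}: Z1→C 5·18=90, Z2→A 2·24=48, Z3→C 3·22=66, Z4→C 6·6=36. Service 240; fixed 543; total 783.
{A, B, C}: Z1→C 5·18=90, Z2→A 2·24=48, Z3→C 3·22=66, Z4→C 6·6=36. Service 240; fixed 645; total 885.
No other subset beats 720.

Open A only; minimum total cost 720.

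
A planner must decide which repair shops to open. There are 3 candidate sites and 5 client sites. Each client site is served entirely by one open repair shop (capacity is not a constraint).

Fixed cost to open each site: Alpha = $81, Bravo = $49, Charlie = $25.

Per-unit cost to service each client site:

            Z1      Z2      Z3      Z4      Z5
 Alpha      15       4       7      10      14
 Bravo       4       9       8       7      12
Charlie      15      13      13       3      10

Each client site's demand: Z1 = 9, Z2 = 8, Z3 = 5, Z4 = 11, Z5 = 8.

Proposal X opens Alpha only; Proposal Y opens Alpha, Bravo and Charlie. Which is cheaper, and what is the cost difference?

Proposal Y is cheaper by 134.

Proposal X: {Alpha}: Z1→Alpha 15·9=135, Z2→Alpha 4·8=32, Z3→Alpha 7·5=35, Z4→Alpha 10·11=110, Z5→Alpha 14·8=112. Service 424; fixed 81; total 505.
Proposal Y: {Alpha, Bravo, Charlie}: Z1→Bravo 4·9=36, Z2→Alpha 4·8=32, Z3→Alpha 7·5=35, Z4→Charlie 3·11=33, Z5→Charlie 10·8=80. Service 216; fixed 155; total 371.
Difference: |505 − 371| = 134.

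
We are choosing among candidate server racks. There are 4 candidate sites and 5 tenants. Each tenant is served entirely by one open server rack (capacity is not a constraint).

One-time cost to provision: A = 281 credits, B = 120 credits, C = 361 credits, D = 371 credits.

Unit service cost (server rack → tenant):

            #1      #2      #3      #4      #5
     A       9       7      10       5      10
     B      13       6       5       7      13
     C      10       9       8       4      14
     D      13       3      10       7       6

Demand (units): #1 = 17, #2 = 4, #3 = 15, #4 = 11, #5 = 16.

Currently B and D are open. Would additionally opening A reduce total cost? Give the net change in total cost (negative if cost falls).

No — net change +191 (cost rises by 191).

Current service cost with {B, D}: 481.
Adding A: each tenant re-picks its cheapest; new service cost 391, saving 90.
Extra fixed cost: 281. Net change = 281 − 90 = 191.
(Totals: 972 → 1163.)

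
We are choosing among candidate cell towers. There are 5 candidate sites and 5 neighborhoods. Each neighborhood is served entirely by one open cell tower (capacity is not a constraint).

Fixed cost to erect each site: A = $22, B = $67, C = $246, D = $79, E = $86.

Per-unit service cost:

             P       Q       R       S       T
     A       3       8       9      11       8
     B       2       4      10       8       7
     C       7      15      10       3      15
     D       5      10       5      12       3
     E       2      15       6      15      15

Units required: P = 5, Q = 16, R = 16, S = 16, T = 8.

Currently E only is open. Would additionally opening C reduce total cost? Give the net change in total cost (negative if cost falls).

No — net change +54 (cost rises by 54).

Current service cost with {E}: 706.
Adding C: each neighborhood re-picks its cheapest; new service cost 514, saving 192.
Extra fixed cost: 246. Net change = 246 − 192 = 54.
(Totals: 792 → 846.)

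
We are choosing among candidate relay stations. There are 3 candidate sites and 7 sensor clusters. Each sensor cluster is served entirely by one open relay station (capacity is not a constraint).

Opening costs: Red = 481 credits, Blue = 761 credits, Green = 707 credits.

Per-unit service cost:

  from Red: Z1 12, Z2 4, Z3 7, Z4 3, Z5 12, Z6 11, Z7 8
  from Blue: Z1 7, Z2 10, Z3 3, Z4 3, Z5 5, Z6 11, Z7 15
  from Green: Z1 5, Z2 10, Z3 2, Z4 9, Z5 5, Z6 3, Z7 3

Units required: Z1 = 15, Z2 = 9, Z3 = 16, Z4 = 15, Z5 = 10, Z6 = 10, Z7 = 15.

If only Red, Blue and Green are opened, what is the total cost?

Each sensor cluster is assigned to its cheapest site among the open ones.
{Red, Blue, Green}: Z1→Green 5·15=75, Z2→Red 4·9=36, Z3→Green 2·16=32, Z4→Red 3·15=45, Z5→Blue 5·10=50, Z6→Green 3·10=30, Z7→Green 3·15=45. Service 313; fixed 1949; total 2262.

Total cost: 2262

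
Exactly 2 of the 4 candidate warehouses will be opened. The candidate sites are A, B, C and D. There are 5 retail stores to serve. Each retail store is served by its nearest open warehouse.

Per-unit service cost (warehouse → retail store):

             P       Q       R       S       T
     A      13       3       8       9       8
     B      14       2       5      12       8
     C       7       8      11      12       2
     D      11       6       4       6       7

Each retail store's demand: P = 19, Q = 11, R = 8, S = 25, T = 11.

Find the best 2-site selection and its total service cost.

With exactly 2 open, each retail store uses its cheapest among the chosen.
{C, D}: P→C 7·19=133, Q→D 6·11=66, R→D 4·8=32, S→D 6·25=150, T→C 2·11=22. Service cost 403.
{A, C}: service cost 477
{B, D}: service cost 490
Among all 6 size-2 choices, {C, D} is lowest.

Choose C and D; total service cost 403.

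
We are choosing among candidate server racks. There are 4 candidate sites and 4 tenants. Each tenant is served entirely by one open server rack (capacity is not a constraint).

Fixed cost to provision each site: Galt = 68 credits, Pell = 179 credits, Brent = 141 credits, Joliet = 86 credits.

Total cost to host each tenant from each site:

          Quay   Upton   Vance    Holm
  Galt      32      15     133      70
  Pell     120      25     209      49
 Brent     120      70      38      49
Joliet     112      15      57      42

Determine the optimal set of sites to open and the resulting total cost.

For any fixed open set, each tenant goes to its cheapest open site; total = fixed + service.
{Galt, Joliet}: Quay→Galt 32, Upton→Galt 15, Vance→Joliet 57, Holm→Joliet 42. Service 146; fixed 154; total 300.
{Joliet}: Quay→Joliet 112, Upton→Joliet 15, Vance→Joliet 57, Holm→Joliet 42. Service 226; fixed 86; total 312.
{Galt}: Quay→Galt 32, Upton→Galt 15, Vance→Galt 133, Holm→Galt 70. Service 250; fixed 68; total 318.
{Galt, Pell, Brent, Joliet}: service 127 + fixed 474 = 601
(All 15 nonempty subsets were checked; Galt and Joliet is lowest.)

Open Galt and Joliet; minimum total cost 300.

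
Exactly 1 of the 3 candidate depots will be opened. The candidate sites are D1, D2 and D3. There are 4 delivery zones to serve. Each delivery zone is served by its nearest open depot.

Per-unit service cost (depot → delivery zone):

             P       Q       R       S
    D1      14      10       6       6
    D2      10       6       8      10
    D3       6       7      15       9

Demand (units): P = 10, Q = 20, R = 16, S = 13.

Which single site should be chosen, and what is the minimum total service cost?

With exactly 1 open, each delivery zone uses its cheapest among the chosen.
{D2}: P→D2 10·10=100, Q→D2 6·20=120, R→D2 8·16=128, S→D2 10·13=130. Service cost 478.
{D1}: service cost 514
{D3}: service cost 557
Among all 3 size-1 choices, {D2} is lowest.

Choose D2 only; total service cost 478.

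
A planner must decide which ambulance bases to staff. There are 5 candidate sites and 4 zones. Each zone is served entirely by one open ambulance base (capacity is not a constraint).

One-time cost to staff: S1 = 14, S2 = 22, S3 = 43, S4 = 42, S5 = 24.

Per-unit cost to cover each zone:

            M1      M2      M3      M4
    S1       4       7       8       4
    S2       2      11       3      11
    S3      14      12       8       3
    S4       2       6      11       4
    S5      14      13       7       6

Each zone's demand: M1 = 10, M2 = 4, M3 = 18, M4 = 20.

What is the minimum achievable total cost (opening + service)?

For any fixed open set, each zone goes to its cheapest open site; total = fixed + service.
{S1, S2}: M1→S2 2·10=20, M2→S1 7·4=28, M3→S2 3·18=54, M4→S1 4·20=80. Service 182; fixed 36; total 218.
{S1, S2, S3}: service 162 + fixed 79 = 241
{S1, S2, S5}: M1→S2 2·10=20, M2→S1 7·4=28, M3→S2 3·18=54, M4→S1 4·20=80. Service 182; fixed 60; total 242.
{S1, S2, S3, S4, S5}: service 158 + fixed 145 = 303
No other subset beats 218.

Minimum total cost: 218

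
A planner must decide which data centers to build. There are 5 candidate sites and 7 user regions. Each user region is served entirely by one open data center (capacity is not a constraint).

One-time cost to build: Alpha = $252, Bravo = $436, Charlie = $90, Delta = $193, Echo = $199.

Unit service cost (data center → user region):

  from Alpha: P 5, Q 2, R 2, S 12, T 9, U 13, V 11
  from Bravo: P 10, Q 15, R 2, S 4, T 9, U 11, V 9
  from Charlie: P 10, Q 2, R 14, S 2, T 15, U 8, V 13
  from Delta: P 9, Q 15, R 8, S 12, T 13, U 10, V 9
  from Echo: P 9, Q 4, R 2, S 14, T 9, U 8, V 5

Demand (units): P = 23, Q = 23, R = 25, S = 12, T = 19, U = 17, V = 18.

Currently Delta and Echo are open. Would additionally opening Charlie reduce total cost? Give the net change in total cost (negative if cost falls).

Yes — net change −76 (cost falls by 76).

Current service cost with {Delta, Echo}: 890.
Adding Charlie: each user region re-picks its cheapest; new service cost 724, saving 166.
Extra fixed cost: 90. Net change = 90 − 166 = -76.
(Totals: 1282 → 1206.)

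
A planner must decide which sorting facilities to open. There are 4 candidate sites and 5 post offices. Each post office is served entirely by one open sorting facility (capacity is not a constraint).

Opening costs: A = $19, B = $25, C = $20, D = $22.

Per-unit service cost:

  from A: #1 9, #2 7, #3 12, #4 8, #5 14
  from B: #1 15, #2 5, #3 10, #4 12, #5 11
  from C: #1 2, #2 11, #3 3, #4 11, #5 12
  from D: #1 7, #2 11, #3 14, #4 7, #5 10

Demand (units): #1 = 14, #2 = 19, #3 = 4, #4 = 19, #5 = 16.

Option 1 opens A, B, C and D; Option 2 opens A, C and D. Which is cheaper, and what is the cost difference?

Option 1 is cheaper by 13.

Option 1: {A, B, C, D}: #1→C 2·14=28, #2→B 5·19=95, #3→C 3·4=12, #4→D 7·19=133, #5→D 10·16=160. Service 428; fixed 86; total 514.
Option 2: {A, C, D}: #1→C 2·14=28, #2→A 7·19=133, #3→C 3·4=12, #4→D 7·19=133, #5→D 10·16=160. Service 466; fixed 61; total 527.
Difference: |514 − 527| = 13.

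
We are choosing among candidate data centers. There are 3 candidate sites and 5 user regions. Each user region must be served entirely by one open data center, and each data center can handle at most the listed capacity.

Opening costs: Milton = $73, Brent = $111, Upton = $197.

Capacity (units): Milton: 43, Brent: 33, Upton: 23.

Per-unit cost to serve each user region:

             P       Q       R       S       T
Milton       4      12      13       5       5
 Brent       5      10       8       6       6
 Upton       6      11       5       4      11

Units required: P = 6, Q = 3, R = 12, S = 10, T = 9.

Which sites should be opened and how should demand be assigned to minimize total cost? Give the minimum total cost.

Minimum total cost: 384

Open {Milton}: P→Milton 4·6=24, Q→Milton 12·3=36, R→Milton 13·12=156, S→Milton 5·10=50, T→Milton 5·9=45.
Loads: Milton carries 40/43. Service 311; fixed 73; total 384.
Next best feasible plan costs 429.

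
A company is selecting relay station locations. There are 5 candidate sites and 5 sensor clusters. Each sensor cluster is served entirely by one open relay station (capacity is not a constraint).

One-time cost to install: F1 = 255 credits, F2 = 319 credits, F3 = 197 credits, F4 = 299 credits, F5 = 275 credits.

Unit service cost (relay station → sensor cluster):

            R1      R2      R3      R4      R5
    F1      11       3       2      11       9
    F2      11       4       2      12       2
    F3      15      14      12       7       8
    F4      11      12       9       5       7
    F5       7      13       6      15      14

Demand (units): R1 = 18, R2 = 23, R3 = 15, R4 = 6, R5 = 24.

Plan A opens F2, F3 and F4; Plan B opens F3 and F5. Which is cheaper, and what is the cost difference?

Plan A is cheaper by 8.

Plan A: {F2, F3, F4}: R1→F2 11·18=198, R2→F2 4·23=92, R3→F2 2·15=30, R4→F4 5·6=30, R5→F2 2·24=48. Service 398; fixed 815; total 1213.
Plan B: {F3, F5}: R1→F5 7·18=126, R2→F5 13·23=299, R3→F5 6·15=90, R4→F3 7·6=42, R5→F3 8·24=192. Service 749; fixed 472; total 1221.
Difference: |1213 − 1221| = 8.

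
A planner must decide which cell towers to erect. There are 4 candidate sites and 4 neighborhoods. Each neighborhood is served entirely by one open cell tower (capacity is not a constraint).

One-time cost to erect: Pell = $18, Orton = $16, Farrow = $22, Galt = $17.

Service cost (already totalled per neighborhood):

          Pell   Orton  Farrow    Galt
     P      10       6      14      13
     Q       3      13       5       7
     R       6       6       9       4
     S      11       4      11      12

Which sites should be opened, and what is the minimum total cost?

Open Orton only; minimum total cost 45.

For any fixed open set, each neighborhood goes to its cheapest open site; total = fixed + service.
{Orton}: P→Orton 6, Q→Orton 13, R→Orton 6, S→Orton 4. Service 29; fixed 16; total 45.
{Pell}: service 30 + fixed 18 = 48
{Pell, Orton}: service 19 + fixed 34 = 53
{Pell, Orton, Farrow, Galt}: service 17 + fixed 73 = 90
No other subset beats 45.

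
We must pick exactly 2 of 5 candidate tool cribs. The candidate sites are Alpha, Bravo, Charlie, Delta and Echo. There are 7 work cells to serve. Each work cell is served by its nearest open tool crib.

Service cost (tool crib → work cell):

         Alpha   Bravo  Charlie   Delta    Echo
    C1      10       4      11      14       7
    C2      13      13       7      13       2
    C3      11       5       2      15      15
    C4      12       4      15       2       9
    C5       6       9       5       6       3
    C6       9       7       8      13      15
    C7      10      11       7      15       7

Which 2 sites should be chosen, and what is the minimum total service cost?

Choose Bravo and Echo; total service cost 32.

With exactly 2 open, each work cell uses its cheapest among the chosen.
{Bravo, Echo}: C1→Bravo 4, C2→Echo 2, C3→Bravo 5, C4→Bravo 4, C5→Echo 3, C6→Bravo 7, C7→Echo 7. Service cost 32.
{Bravo, Charlie}: service cost 36
{Charlie, Echo}: service cost 38
Among all 10 size-2 choices, {Bravo, Echo} is lowest.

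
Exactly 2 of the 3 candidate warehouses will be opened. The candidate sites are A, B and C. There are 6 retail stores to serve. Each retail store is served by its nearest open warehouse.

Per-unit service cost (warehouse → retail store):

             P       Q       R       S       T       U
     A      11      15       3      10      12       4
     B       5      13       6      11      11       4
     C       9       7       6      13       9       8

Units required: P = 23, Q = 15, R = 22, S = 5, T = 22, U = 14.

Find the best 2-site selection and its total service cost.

Choose B and C; total service cost 661.

With exactly 2 open, each retail store uses its cheapest among the chosen.
{B, C}: P→B 5·23=115, Q→C 7·15=105, R→B 6·22=132, S→B 11·5=55, T→C 9·22=198, U→B 4·14=56. Service cost 661.
{A, C}: service cost 682
{A, B}: service cost 724
Among all 3 size-2 choices, {B, C} is lowest.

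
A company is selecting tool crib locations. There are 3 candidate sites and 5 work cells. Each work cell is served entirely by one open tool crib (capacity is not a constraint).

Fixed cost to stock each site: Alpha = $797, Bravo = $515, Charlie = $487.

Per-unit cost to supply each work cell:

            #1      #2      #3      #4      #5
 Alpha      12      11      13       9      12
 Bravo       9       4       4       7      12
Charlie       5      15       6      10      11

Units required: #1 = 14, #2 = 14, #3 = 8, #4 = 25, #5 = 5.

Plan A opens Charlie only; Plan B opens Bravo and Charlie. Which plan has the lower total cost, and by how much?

Plan A: {Charlie}: #1→Charlie 5·14=70, #2→Charlie 15·14=210, #3→Charlie 6·8=48, #4→Charlie 10·25=250, #5→Charlie 11·5=55. Service 633; fixed 487; total 1120.
Plan B: {Bravo, Charlie}: #1→Charlie 5·14=70, #2→Bravo 4·14=56, #3→Bravo 4·8=32, #4→Bravo 7·25=175, #5→Charlie 11·5=55. Service 388; fixed 1002; total 1390.
Difference: |1120 − 1390| = 270.

Plan A is cheaper by 270.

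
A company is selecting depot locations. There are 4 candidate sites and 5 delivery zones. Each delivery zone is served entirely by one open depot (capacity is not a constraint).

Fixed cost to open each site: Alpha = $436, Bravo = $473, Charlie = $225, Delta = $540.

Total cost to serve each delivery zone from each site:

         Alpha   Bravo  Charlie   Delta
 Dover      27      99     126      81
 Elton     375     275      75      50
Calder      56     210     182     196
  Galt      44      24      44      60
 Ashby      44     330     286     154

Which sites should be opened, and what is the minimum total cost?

Open Alpha and Charlie; minimum total cost 907.

For any fixed open set, each delivery zone goes to its cheapest open site; total = fixed + service.
{Alpha, Charlie}: Dover→Alpha 27, Elton→Charlie 75, Calder→Alpha 56, Galt→Alpha 44, Ashby→Alpha 44. Service 246; fixed 661; total 907.
{Charlie}: Dover→Charlie 126, Elton→Charlie 75, Calder→Charlie 182, Galt→Charlie 44, Ashby→Charlie 286. Service 713; fixed 225; total 938.
{Alpha}: service 546 + fixed 436 = 982
{Alpha, Bravo, Charlie, Delta}: service 201 + fixed 1674 = 1875
(All 15 nonempty subsets were checked; Alpha and Charlie is lowest.)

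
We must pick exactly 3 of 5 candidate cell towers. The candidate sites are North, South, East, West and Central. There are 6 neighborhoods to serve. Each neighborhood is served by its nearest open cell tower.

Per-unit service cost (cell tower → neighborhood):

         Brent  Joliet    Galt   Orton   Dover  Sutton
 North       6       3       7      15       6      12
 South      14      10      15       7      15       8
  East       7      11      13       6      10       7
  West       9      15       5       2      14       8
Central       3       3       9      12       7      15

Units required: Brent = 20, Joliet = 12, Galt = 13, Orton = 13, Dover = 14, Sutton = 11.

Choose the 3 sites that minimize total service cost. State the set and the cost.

Choose North, West and Central; total service cost 359.

With exactly 3 open, each neighborhood uses its cheapest among the chosen.
{North, West, Central}: Brent→Central 3·20=60, Joliet→North 3·12=36, Galt→West 5·13=65, Orton→West 2·13=26, Dover→North 6·14=84, Sutton→West 8·11=88. Service cost 359.
{East, West, Central}: service cost 362
{South, West, Central}: service cost 373
Among all 10 size-3 choices, {North, West, Central} is lowest.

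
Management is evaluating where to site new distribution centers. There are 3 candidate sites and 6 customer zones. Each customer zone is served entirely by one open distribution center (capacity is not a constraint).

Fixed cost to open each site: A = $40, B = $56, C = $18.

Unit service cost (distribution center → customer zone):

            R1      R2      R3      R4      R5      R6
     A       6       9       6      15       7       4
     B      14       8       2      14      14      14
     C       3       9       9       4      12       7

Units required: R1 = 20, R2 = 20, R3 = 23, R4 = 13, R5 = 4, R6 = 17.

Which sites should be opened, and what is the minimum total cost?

Open A, B and C; minimum total cost 528.

For any fixed open set, each customer zone goes to its cheapest open site; total = fixed + service.
{A, B, C}: R1→C 3·20=60, R2→B 8·20=160, R3→B 2·23=46, R4→C 4·13=52, R5→A 7·4=28, R6→A 4·17=68. Service 414; fixed 114; total 528.
{B, C}: service 485 + fixed 74 = 559
{A, C}: R1→C 3·20=60, R2→A 9·20=180, R3→A 6·23=138, R4→C 4·13=52, R5→A 7·4=28, R6→A 4·17=68. Service 526; fixed 58; total 584.
{C}: R1→C 3·20=60, R2→C 9·20=180, R3→C 9·23=207, R4→C 4·13=52, R5→C 12·4=48, R6→C 7·17=119. Service 666; fixed 18; total 684.
No other subset beats 528.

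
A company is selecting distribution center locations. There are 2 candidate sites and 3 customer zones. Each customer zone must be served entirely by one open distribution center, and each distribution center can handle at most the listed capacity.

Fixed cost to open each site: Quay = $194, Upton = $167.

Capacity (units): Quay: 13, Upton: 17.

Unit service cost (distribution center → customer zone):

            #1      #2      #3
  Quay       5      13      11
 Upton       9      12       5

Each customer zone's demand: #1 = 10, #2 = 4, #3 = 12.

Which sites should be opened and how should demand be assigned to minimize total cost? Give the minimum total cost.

Open {Quay, Upton}: #1→Quay 5·10=50, #2→Upton 12·4=48, #3→Upton 5·12=60.
Loads: Quay carries 10/13, Upton carries 16/17. Service 158; fixed 361; total 519.
Next best feasible plan costs 631.

Minimum total cost: 519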